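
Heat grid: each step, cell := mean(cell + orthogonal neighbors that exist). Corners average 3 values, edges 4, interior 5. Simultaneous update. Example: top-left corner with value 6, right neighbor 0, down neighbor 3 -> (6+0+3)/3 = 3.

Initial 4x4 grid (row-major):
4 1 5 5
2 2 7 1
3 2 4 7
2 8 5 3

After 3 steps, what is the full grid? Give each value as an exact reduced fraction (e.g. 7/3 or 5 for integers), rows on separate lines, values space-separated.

After step 1:
  7/3 3 9/2 11/3
  11/4 14/5 19/5 5
  9/4 19/5 5 15/4
  13/3 17/4 5 5
After step 2:
  97/36 379/120 449/120 79/18
  38/15 323/100 211/50 973/240
  197/60 181/50 427/100 75/16
  65/18 1043/240 77/16 55/12
After step 3:
  3019/1080 5771/1800 6979/1800 8773/2160
  10567/3600 10057/3000 23419/6000 31231/7200
  11743/3600 22499/6000 2161/500 3519/800
  8093/2160 29501/7200 10807/2400 169/36

Answer: 3019/1080 5771/1800 6979/1800 8773/2160
10567/3600 10057/3000 23419/6000 31231/7200
11743/3600 22499/6000 2161/500 3519/800
8093/2160 29501/7200 10807/2400 169/36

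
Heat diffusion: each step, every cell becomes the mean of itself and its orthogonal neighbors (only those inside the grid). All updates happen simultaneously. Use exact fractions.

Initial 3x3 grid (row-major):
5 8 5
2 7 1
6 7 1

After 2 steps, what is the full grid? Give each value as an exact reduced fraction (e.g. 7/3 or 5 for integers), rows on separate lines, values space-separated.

Answer: 65/12 251/48 173/36
5 5 97/24
61/12 73/16 47/12

Derivation:
After step 1:
  5 25/4 14/3
  5 5 7/2
  5 21/4 3
After step 2:
  65/12 251/48 173/36
  5 5 97/24
  61/12 73/16 47/12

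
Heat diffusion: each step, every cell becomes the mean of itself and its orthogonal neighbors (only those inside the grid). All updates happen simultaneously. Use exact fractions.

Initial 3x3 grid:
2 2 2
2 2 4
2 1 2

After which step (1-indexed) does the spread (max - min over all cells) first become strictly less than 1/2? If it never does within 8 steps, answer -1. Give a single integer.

Step 1: max=8/3, min=5/3, spread=1
Step 2: max=97/40, min=65/36, spread=223/360
Step 3: max=2531/1080, min=4147/2160, spread=61/144
  -> spread < 1/2 first at step 3
Step 4: max=146707/64800, min=255089/129600, spread=511/1728
Step 5: max=8660279/3888000, min=15704683/7776000, spread=4309/20736
Step 6: max=511594063/233280000, min=955135001/466560000, spread=36295/248832
Step 7: max=30413955611/13996800000, min=57961289347/27993600000, spread=305773/2985984
Step 8: max=1811397952267/839808000000, min=3502048201409/1679616000000, spread=2575951/35831808

Answer: 3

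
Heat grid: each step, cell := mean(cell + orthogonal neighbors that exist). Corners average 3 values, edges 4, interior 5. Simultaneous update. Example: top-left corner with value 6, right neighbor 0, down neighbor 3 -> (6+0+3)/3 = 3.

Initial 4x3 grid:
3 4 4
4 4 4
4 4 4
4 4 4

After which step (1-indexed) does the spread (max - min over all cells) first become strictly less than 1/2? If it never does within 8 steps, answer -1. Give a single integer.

Step 1: max=4, min=11/3, spread=1/3
  -> spread < 1/2 first at step 1
Step 2: max=4, min=67/18, spread=5/18
Step 3: max=4, min=823/216, spread=41/216
Step 4: max=4, min=99463/25920, spread=4217/25920
Step 5: max=28721/7200, min=6011651/1555200, spread=38417/311040
Step 6: max=573403/144000, min=362047789/93312000, spread=1903471/18662400
Step 7: max=17164241/4320000, min=21793890911/5598720000, spread=18038617/223948800
Step 8: max=1542273241/388800000, min=1310424617149/335923200000, spread=883978523/13436928000

Answer: 1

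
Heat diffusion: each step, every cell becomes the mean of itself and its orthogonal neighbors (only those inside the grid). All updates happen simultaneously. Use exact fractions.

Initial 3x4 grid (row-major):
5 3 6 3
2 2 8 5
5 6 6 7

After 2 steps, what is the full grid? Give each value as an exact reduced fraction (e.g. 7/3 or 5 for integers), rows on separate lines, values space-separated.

After step 1:
  10/3 4 5 14/3
  7/2 21/5 27/5 23/4
  13/3 19/4 27/4 6
After step 2:
  65/18 62/15 143/30 185/36
  461/120 437/100 271/50 1309/240
  151/36 601/120 229/40 37/6

Answer: 65/18 62/15 143/30 185/36
461/120 437/100 271/50 1309/240
151/36 601/120 229/40 37/6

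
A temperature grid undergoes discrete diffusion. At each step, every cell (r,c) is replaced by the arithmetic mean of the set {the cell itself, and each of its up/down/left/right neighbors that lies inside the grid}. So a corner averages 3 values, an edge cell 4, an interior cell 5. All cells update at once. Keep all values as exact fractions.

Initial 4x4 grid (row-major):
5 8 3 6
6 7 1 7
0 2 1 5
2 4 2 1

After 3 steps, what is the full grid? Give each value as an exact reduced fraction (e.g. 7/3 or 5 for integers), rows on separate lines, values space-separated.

After step 1:
  19/3 23/4 9/2 16/3
  9/2 24/5 19/5 19/4
  5/2 14/5 11/5 7/2
  2 5/2 2 8/3
After step 2:
  199/36 1283/240 1163/240 175/36
  68/15 433/100 401/100 1043/240
  59/20 74/25 143/50 787/240
  7/3 93/40 281/120 49/18
After step 3:
  11093/2160 36089/7200 34313/7200 5059/1080
  15607/3600 5083/1200 2447/600 29693/7200
  3833/1200 617/200 18541/6000 23773/7200
  913/360 249/100 1153/450 6007/2160

Answer: 11093/2160 36089/7200 34313/7200 5059/1080
15607/3600 5083/1200 2447/600 29693/7200
3833/1200 617/200 18541/6000 23773/7200
913/360 249/100 1153/450 6007/2160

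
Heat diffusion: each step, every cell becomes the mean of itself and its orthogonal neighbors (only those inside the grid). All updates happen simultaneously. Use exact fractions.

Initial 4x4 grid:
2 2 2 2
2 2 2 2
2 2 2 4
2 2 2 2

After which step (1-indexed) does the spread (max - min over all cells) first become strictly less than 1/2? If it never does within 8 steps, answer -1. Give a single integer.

Step 1: max=8/3, min=2, spread=2/3
Step 2: max=151/60, min=2, spread=31/60
Step 3: max=1291/540, min=2, spread=211/540
  -> spread < 1/2 first at step 3
Step 4: max=124843/54000, min=2, spread=16843/54000
Step 5: max=1110643/486000, min=9079/4500, spread=130111/486000
Step 6: max=32802367/14580000, min=547159/270000, spread=3255781/14580000
Step 7: max=975153691/437400000, min=551107/270000, spread=82360351/437400000
Step 8: max=28995316891/13122000000, min=99706441/48600000, spread=2074577821/13122000000

Answer: 3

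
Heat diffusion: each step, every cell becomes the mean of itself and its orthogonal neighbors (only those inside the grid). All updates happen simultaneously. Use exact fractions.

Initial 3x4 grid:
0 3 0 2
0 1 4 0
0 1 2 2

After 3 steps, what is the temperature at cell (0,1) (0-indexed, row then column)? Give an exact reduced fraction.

Step 1: cell (0,1) = 1
Step 2: cell (0,1) = 121/80
Step 3: cell (0,1) = 2809/2400
Full grid after step 3:
  373/360 2809/2400 11557/7200 3109/2160
  11569/14400 8081/6000 1441/1000 679/400
  979/1080 8027/7200 11957/7200 3389/2160

Answer: 2809/2400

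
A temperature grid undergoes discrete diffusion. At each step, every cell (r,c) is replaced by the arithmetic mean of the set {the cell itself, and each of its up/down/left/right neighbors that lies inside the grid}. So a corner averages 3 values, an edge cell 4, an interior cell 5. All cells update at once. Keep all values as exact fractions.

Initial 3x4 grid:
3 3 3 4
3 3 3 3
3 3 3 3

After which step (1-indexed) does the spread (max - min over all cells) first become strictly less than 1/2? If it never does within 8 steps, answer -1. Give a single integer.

Answer: 1

Derivation:
Step 1: max=10/3, min=3, spread=1/3
  -> spread < 1/2 first at step 1
Step 2: max=59/18, min=3, spread=5/18
Step 3: max=689/216, min=3, spread=41/216
Step 4: max=81977/25920, min=3, spread=4217/25920
Step 5: max=4874749/1555200, min=21679/7200, spread=38417/311040
Step 6: max=291136211/93312000, min=434597/144000, spread=1903471/18662400
Step 7: max=17397149089/5598720000, min=13075759/4320000, spread=18038617/223948800
Step 8: max=1041037782851/335923200000, min=1179326759/388800000, spread=883978523/13436928000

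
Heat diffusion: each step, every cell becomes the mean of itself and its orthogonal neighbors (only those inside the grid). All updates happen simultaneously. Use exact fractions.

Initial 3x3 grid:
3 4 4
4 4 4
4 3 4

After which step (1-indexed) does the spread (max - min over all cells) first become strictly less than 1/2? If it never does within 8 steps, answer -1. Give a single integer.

Step 1: max=4, min=11/3, spread=1/3
  -> spread < 1/2 first at step 1
Step 2: max=47/12, min=893/240, spread=47/240
Step 3: max=309/80, min=4019/1080, spread=61/432
Step 4: max=165967/43200, min=242563/64800, spread=511/5184
Step 5: max=9908149/2592000, min=14592911/3888000, spread=4309/62208
Step 6: max=197661901/51840000, min=878136367/233280000, spread=36295/746496
Step 7: max=35503950941/9331200000, min=52778156099/13996800000, spread=305773/8957952
Step 8: max=2127506070527/559872000000, min=3171134488603/839808000000, spread=2575951/107495424

Answer: 1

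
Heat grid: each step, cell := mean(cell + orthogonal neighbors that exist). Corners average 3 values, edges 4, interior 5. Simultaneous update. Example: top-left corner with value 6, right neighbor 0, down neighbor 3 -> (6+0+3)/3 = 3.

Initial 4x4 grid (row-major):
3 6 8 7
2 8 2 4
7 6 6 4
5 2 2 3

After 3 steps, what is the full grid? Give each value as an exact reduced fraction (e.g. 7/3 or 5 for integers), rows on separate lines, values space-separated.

Answer: 2647/540 9703/1800 9641/1800 5953/1080
1136/225 1858/375 125/24 17377/3600
4247/900 7267/1500 4301/1000 5119/1200
628/135 3827/900 299/75 29/8

Derivation:
After step 1:
  11/3 25/4 23/4 19/3
  5 24/5 28/5 17/4
  5 29/5 4 17/4
  14/3 15/4 13/4 3
After step 2:
  179/36 307/60 359/60 49/9
  277/60 549/100 122/25 613/120
  307/60 467/100 229/50 31/8
  161/36 131/30 7/2 7/2
After step 3:
  2647/540 9703/1800 9641/1800 5953/1080
  1136/225 1858/375 125/24 17377/3600
  4247/900 7267/1500 4301/1000 5119/1200
  628/135 3827/900 299/75 29/8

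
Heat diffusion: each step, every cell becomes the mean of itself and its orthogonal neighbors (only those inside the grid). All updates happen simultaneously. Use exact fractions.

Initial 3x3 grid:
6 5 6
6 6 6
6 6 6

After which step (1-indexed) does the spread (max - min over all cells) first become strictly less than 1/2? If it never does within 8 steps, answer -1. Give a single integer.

Step 1: max=6, min=17/3, spread=1/3
  -> spread < 1/2 first at step 1
Step 2: max=6, min=1373/240, spread=67/240
Step 3: max=1193/200, min=12523/2160, spread=1807/10800
Step 4: max=32039/5400, min=5026037/864000, spread=33401/288000
Step 5: max=3196609/540000, min=45426067/7776000, spread=3025513/38880000
Step 6: max=170044051/28800000, min=18197473133/3110400000, spread=53531/995328
Step 7: max=45864883949/7776000000, min=1093711074151/186624000000, spread=450953/11943936
Step 8: max=5497711389481/933120000000, min=65675736439397/11197440000000, spread=3799043/143327232

Answer: 1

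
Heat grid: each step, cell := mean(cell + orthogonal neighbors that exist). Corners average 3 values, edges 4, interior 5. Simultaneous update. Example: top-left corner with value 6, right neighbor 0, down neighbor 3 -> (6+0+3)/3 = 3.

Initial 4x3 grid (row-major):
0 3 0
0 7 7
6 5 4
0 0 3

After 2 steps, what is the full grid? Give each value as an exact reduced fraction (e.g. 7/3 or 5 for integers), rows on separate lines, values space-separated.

After step 1:
  1 5/2 10/3
  13/4 22/5 9/2
  11/4 22/5 19/4
  2 2 7/3
After step 2:
  9/4 337/120 31/9
  57/20 381/100 1019/240
  31/10 183/50 959/240
  9/4 161/60 109/36

Answer: 9/4 337/120 31/9
57/20 381/100 1019/240
31/10 183/50 959/240
9/4 161/60 109/36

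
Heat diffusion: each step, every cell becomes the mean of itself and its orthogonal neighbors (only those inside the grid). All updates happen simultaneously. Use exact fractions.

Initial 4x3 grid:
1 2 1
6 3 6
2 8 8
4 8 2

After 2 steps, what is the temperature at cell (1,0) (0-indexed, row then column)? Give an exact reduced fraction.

Step 1: cell (1,0) = 3
Step 2: cell (1,0) = 4
Full grid after step 2:
  31/12 51/16 37/12
  4 401/100 37/8
  277/60 273/50 223/40
  91/18 659/120 35/6

Answer: 4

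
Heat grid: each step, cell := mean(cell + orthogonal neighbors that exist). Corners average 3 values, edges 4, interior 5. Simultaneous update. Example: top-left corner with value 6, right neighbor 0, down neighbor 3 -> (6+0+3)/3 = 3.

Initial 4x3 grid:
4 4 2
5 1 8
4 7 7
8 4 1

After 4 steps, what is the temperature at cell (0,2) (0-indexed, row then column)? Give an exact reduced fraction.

Step 1: cell (0,2) = 14/3
Step 2: cell (0,2) = 143/36
Step 3: cell (0,2) = 473/108
Step 4: cell (0,2) = 550907/129600
Full grid after step 4:
  534457/129600 410477/96000 550907/129600
  489931/108000 528859/120000 994987/216000
  515761/108000 882101/180000 340549/72000
  163873/32400 264863/54000 106907/21600

Answer: 550907/129600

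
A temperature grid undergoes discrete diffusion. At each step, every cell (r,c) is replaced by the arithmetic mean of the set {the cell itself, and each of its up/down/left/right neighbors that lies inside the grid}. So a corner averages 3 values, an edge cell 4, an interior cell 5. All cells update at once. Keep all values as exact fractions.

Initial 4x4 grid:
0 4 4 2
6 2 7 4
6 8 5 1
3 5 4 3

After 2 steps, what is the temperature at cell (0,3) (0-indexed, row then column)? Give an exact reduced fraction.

Answer: 133/36

Derivation:
Step 1: cell (0,3) = 10/3
Step 2: cell (0,3) = 133/36
Full grid after step 2:
  28/9 929/240 869/240 133/36
  1079/240 21/5 451/100 869/240
  1147/240 527/100 221/50 173/48
  185/36 1147/240 203/48 61/18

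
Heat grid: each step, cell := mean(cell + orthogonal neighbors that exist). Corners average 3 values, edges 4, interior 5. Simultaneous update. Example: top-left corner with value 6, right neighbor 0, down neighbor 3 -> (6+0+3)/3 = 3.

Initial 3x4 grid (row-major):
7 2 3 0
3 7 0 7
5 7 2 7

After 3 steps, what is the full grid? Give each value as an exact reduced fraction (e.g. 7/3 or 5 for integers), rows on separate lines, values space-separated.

Answer: 511/120 4831/1200 2857/900 3589/1080
3839/800 8171/2000 23713/6000 25621/7200
1147/240 11387/2400 29981/7200 9263/2160

Derivation:
After step 1:
  4 19/4 5/4 10/3
  11/2 19/5 19/5 7/2
  5 21/4 4 16/3
After step 2:
  19/4 69/20 197/60 97/36
  183/40 231/50 327/100 479/120
  21/4 361/80 1103/240 77/18
After step 3:
  511/120 4831/1200 2857/900 3589/1080
  3839/800 8171/2000 23713/6000 25621/7200
  1147/240 11387/2400 29981/7200 9263/2160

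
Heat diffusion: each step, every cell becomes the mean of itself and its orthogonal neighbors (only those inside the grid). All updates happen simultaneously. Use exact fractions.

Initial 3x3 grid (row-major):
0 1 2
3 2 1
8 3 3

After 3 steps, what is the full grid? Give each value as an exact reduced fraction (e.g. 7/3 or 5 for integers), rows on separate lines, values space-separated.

Answer: 449/216 1073/576 709/432
539/192 287/120 157/72
1445/432 25/8 143/54

Derivation:
After step 1:
  4/3 5/4 4/3
  13/4 2 2
  14/3 4 7/3
After step 2:
  35/18 71/48 55/36
  45/16 5/2 23/12
  143/36 13/4 25/9
After step 3:
  449/216 1073/576 709/432
  539/192 287/120 157/72
  1445/432 25/8 143/54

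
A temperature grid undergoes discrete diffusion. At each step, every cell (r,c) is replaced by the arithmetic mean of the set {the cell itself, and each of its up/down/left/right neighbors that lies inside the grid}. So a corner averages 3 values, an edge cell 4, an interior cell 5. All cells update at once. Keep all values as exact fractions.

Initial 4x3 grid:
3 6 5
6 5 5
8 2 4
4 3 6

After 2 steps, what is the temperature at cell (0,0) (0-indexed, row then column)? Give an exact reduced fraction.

Step 1: cell (0,0) = 5
Step 2: cell (0,0) = 61/12
Full grid after step 2:
  61/12 1193/240 89/18
  203/40 121/25 287/60
  199/40 111/25 133/30
  55/12 1049/240 37/9

Answer: 61/12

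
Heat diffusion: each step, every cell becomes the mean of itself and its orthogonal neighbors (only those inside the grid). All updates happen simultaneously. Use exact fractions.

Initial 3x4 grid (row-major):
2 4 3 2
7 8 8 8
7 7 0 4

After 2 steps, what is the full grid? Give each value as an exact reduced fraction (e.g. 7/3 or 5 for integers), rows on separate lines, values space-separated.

After step 1:
  13/3 17/4 17/4 13/3
  6 34/5 27/5 11/2
  7 11/2 19/4 4
After step 2:
  175/36 589/120 547/120 169/36
  181/30 559/100 267/50 577/120
  37/6 481/80 393/80 19/4

Answer: 175/36 589/120 547/120 169/36
181/30 559/100 267/50 577/120
37/6 481/80 393/80 19/4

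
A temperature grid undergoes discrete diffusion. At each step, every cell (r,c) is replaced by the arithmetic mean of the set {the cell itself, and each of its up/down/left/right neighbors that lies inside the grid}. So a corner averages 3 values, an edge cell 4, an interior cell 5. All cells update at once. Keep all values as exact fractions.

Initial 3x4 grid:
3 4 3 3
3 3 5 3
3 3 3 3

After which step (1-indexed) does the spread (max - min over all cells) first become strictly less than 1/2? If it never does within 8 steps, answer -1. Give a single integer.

Answer: 3

Derivation:
Step 1: max=15/4, min=3, spread=3/4
Step 2: max=71/20, min=3, spread=11/20
Step 3: max=69/20, min=1141/360, spread=101/360
  -> spread < 1/2 first at step 3
Step 4: max=14633/4320, min=6859/2160, spread=61/288
Step 5: max=121241/36000, min=2791/864, spread=464/3375
Step 6: max=52232513/15552000, min=12594667/3888000, spread=370769/3110400
Step 7: max=3120285907/933120000, min=760374793/233280000, spread=5252449/62208000
Step 8: max=186955397993/55987200000, min=564524507/172800000, spread=161978309/2239488000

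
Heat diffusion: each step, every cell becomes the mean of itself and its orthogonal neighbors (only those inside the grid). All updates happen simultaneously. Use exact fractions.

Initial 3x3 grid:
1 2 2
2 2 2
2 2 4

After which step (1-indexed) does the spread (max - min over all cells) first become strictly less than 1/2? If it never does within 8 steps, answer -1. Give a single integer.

Answer: 4

Derivation:
Step 1: max=8/3, min=5/3, spread=1
Step 2: max=23/9, min=31/18, spread=5/6
Step 3: max=257/108, min=391/216, spread=41/72
Step 4: max=14893/6480, min=24581/12960, spread=347/864
  -> spread < 1/2 first at step 4
Step 5: max=867581/388800, min=1516087/777600, spread=2921/10368
Step 6: max=51108457/23328000, min=92987789/46656000, spread=24611/124416
Step 7: max=3023511329/1399680000, min=5658280783/2799360000, spread=207329/1492992
Step 8: max=179705693413/83980800000, min=343036683701/167961600000, spread=1746635/17915904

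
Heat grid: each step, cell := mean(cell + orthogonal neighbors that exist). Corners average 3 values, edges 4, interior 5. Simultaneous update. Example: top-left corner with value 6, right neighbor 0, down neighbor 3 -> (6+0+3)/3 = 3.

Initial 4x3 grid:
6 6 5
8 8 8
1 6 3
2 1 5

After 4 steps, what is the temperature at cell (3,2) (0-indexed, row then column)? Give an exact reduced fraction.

Answer: 17921/4320

Derivation:
Step 1: cell (3,2) = 3
Step 2: cell (3,2) = 4
Step 3: cell (3,2) = 689/180
Step 4: cell (3,2) = 17921/4320
Full grid after step 4:
  154807/25920 356069/57600 157847/25920
  118879/21600 44221/8000 61777/10800
  18871/4320 167797/36000 3391/720
  49003/12960 65437/17280 17921/4320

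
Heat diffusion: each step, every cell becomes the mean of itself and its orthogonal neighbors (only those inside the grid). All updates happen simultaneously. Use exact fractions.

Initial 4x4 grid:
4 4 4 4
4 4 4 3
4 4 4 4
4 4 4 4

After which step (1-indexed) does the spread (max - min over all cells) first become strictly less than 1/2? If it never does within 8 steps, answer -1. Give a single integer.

Answer: 1

Derivation:
Step 1: max=4, min=11/3, spread=1/3
  -> spread < 1/2 first at step 1
Step 2: max=4, min=449/120, spread=31/120
Step 3: max=4, min=4109/1080, spread=211/1080
Step 4: max=4, min=415157/108000, spread=16843/108000
Step 5: max=35921/9000, min=3749357/972000, spread=130111/972000
Step 6: max=2152841/540000, min=112997633/29160000, spread=3255781/29160000
Step 7: max=2148893/540000, min=3398846309/874800000, spread=82360351/874800000
Step 8: max=386293559/97200000, min=102224683109/26244000000, spread=2074577821/26244000000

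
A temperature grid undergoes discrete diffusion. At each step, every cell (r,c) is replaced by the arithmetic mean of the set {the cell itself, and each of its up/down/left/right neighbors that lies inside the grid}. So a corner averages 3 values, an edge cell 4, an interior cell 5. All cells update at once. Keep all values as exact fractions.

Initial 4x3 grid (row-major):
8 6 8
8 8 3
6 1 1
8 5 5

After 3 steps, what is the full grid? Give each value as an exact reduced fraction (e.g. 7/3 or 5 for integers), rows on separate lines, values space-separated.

After step 1:
  22/3 15/2 17/3
  15/2 26/5 5
  23/4 21/5 5/2
  19/3 19/4 11/3
After step 2:
  67/9 257/40 109/18
  1547/240 147/25 551/120
  1427/240 112/25 461/120
  101/18 379/80 131/36
After step 3:
  14627/2160 5161/800 3073/540
  46289/7200 11129/2000 4583/900
  40469/7200 4977/1000 14897/3600
  2933/540 7387/1600 8797/2160

Answer: 14627/2160 5161/800 3073/540
46289/7200 11129/2000 4583/900
40469/7200 4977/1000 14897/3600
2933/540 7387/1600 8797/2160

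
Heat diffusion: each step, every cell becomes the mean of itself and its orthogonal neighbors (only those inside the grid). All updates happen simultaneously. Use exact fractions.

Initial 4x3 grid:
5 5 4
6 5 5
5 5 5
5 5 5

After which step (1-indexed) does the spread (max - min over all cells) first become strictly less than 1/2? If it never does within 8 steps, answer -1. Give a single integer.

Answer: 3

Derivation:
Step 1: max=16/3, min=14/3, spread=2/3
Step 2: max=631/120, min=85/18, spread=193/360
Step 3: max=6167/1200, min=5261/1080, spread=2893/10800
  -> spread < 1/2 first at step 3
Step 4: max=275741/54000, min=635579/129600, spread=130997/648000
Step 5: max=10977031/2160000, min=38487511/7776000, spread=5149003/38880000
Step 6: max=98436461/19440000, min=2317231889/466560000, spread=1809727/18662400
Step 7: max=9824234809/1944000000, min=139515446251/27993600000, spread=9767674993/139968000000
Step 8: max=88310352929/17496000000, min=8386001055809/1679616000000, spread=734342603/13436928000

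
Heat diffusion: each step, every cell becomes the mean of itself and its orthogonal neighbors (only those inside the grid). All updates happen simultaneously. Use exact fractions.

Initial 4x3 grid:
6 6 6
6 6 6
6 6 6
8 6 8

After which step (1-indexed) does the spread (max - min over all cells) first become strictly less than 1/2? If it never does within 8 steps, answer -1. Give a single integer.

Answer: 4

Derivation:
Step 1: max=7, min=6, spread=1
Step 2: max=121/18, min=6, spread=13/18
Step 3: max=4757/720, min=6, spread=437/720
Step 4: max=10543/1620, min=871/144, spread=2977/6480
  -> spread < 1/2 first at step 4
Step 5: max=16767821/2592000, min=6829/1125, spread=206761/518400
Step 6: max=998928679/155520000, min=2198147/360000, spread=1973167/6220800
Step 7: max=59705608661/9331200000, min=99258761/16200000, spread=101302493/373248000
Step 8: max=3568029595999/559872000000, min=23913341171/3888000000, spread=996067739/4478976000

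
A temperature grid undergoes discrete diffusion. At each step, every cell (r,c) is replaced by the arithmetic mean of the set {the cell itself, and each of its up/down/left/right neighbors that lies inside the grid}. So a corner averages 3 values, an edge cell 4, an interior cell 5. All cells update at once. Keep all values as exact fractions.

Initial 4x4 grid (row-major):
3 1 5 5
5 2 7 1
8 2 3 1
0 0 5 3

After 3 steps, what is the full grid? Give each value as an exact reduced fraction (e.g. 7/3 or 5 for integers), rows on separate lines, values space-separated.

After step 1:
  3 11/4 9/2 11/3
  9/2 17/5 18/5 7/2
  15/4 3 18/5 2
  8/3 7/4 11/4 3
After step 2:
  41/12 273/80 871/240 35/9
  293/80 69/20 93/25 383/120
  167/48 31/10 299/100 121/40
  49/18 61/24 111/40 31/12
After step 3:
  1259/360 1669/480 26371/7200 7711/2160
  1681/480 3469/1000 20377/6000 12443/3600
  4667/1440 18673/6000 1561/500 1179/400
  1259/432 401/144 1089/400 503/180

Answer: 1259/360 1669/480 26371/7200 7711/2160
1681/480 3469/1000 20377/6000 12443/3600
4667/1440 18673/6000 1561/500 1179/400
1259/432 401/144 1089/400 503/180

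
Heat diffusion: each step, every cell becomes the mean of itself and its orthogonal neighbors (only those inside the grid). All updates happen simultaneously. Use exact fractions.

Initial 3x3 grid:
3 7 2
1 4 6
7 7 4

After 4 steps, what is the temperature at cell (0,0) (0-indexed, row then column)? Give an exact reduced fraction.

Step 1: cell (0,0) = 11/3
Step 2: cell (0,0) = 137/36
Step 3: cell (0,0) = 1811/432
Step 4: cell (0,0) = 110449/25920
Full grid after step 4:
  110449/25920 190997/43200 3239/720
  778313/172800 329081/72000 205397/43200
  40393/8640 420319/86400 63347/12960

Answer: 110449/25920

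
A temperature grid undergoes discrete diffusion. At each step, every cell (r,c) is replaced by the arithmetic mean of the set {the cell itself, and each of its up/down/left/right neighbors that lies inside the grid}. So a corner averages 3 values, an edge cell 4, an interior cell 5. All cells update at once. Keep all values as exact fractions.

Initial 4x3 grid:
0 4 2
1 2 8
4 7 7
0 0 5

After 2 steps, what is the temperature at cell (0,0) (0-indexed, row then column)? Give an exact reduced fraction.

Step 1: cell (0,0) = 5/3
Step 2: cell (0,0) = 65/36
Full grid after step 2:
  65/36 191/60 137/36
  649/240 169/50 617/120
  121/48 423/100 39/8
  22/9 37/12 55/12

Answer: 65/36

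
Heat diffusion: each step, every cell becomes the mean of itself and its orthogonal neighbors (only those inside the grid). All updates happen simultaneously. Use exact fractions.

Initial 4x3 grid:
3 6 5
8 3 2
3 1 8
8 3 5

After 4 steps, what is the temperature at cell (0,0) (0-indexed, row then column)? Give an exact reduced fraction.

Step 1: cell (0,0) = 17/3
Step 2: cell (0,0) = 85/18
Step 3: cell (0,0) = 1009/216
Step 4: cell (0,0) = 587537/129600
Full grid after step 4:
  587537/129600 1285061/288000 565087/129600
  971797/216000 524329/120000 467461/108000
  958957/216000 525629/120000 467791/108000
  579857/129600 1273741/288000 570907/129600

Answer: 587537/129600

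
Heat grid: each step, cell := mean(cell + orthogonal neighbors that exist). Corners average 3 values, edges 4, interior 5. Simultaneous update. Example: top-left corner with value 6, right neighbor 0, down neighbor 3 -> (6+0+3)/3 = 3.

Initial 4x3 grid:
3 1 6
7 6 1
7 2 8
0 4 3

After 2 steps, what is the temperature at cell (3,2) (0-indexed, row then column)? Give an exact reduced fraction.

Answer: 43/12

Derivation:
Step 1: cell (3,2) = 5
Step 2: cell (3,2) = 43/12
Full grid after step 2:
  161/36 103/30 143/36
  1009/240 119/25 889/240
  1129/240 371/100 383/80
  119/36 979/240 43/12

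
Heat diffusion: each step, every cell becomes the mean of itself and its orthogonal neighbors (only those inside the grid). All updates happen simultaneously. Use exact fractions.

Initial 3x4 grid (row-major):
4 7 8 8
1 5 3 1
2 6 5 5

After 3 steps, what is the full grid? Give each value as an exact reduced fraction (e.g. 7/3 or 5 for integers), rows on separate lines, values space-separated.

After step 1:
  4 6 13/2 17/3
  3 22/5 22/5 17/4
  3 9/2 19/4 11/3
After step 2:
  13/3 209/40 677/120 197/36
  18/5 223/50 243/50 1079/240
  7/2 333/80 1039/240 38/9
After step 3:
  1579/360 983/200 19079/3600 11239/2160
  298/75 8923/2000 1784/375 68581/14400
  901/240 9871/2400 31633/7200 4697/1080

Answer: 1579/360 983/200 19079/3600 11239/2160
298/75 8923/2000 1784/375 68581/14400
901/240 9871/2400 31633/7200 4697/1080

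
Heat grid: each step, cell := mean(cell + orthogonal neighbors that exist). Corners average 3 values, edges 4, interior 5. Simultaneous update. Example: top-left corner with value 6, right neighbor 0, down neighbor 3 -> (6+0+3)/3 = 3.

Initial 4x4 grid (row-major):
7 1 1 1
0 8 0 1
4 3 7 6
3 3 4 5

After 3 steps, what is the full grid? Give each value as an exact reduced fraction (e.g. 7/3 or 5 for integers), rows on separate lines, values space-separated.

After step 1:
  8/3 17/4 3/4 1
  19/4 12/5 17/5 2
  5/2 5 4 19/4
  10/3 13/4 19/4 5
After step 2:
  35/9 151/60 47/20 5/4
  739/240 99/25 251/100 223/80
  187/48 343/100 219/50 63/16
  109/36 49/12 17/4 29/6
After step 3:
  6829/2160 2861/900 647/300 511/240
  26683/7200 3719/1200 1279/400 2097/800
  24179/7200 23699/6000 7403/2000 9563/2400
  1585/432 832/225 329/75 625/144

Answer: 6829/2160 2861/900 647/300 511/240
26683/7200 3719/1200 1279/400 2097/800
24179/7200 23699/6000 7403/2000 9563/2400
1585/432 832/225 329/75 625/144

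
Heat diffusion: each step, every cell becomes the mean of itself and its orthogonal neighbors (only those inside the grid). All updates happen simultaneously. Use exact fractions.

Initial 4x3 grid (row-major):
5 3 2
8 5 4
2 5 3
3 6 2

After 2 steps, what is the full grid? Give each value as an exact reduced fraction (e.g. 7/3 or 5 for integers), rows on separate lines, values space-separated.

Answer: 169/36 205/48 41/12
119/24 429/100 15/4
521/120 106/25 223/60
73/18 233/60 67/18

Derivation:
After step 1:
  16/3 15/4 3
  5 5 7/2
  9/2 21/5 7/2
  11/3 4 11/3
After step 2:
  169/36 205/48 41/12
  119/24 429/100 15/4
  521/120 106/25 223/60
  73/18 233/60 67/18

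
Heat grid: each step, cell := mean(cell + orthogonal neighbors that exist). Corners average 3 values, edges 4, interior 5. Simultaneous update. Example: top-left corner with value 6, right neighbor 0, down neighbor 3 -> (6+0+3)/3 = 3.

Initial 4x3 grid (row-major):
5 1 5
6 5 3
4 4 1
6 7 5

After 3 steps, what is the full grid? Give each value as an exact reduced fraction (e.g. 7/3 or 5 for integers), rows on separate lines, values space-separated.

After step 1:
  4 4 3
  5 19/5 7/2
  5 21/5 13/4
  17/3 11/2 13/3
After step 2:
  13/3 37/10 7/2
  89/20 41/10 271/80
  149/30 87/20 917/240
  97/18 197/40 157/36
After step 3:
  749/180 469/120 847/240
  357/80 1599/400 1777/480
  431/90 1773/400 5731/1440
  5501/1080 761/160 9437/2160

Answer: 749/180 469/120 847/240
357/80 1599/400 1777/480
431/90 1773/400 5731/1440
5501/1080 761/160 9437/2160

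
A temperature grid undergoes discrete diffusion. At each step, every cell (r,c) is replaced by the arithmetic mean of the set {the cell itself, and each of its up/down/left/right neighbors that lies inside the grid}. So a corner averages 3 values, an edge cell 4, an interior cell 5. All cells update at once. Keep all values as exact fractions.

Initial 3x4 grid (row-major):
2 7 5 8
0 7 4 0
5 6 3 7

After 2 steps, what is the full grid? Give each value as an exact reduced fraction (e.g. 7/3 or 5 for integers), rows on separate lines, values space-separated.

Answer: 47/12 381/80 1163/240 181/36
449/120 113/25 487/100 973/240
149/36 1123/240 1043/240 157/36

Derivation:
After step 1:
  3 21/4 6 13/3
  7/2 24/5 19/5 19/4
  11/3 21/4 5 10/3
After step 2:
  47/12 381/80 1163/240 181/36
  449/120 113/25 487/100 973/240
  149/36 1123/240 1043/240 157/36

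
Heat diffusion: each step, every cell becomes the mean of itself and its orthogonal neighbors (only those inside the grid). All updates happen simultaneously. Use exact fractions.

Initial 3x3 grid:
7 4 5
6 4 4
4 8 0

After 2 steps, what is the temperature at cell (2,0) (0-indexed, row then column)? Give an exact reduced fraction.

Step 1: cell (2,0) = 6
Step 2: cell (2,0) = 61/12
Full grid after step 2:
  191/36 101/20 151/36
  1327/240 227/50 1007/240
  61/12 24/5 15/4

Answer: 61/12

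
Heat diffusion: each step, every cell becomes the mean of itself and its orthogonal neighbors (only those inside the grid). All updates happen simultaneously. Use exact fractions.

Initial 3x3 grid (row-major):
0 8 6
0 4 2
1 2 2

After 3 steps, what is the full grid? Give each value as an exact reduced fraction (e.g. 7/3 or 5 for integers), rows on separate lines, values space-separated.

Answer: 6307/2160 2823/800 1069/270
33389/14400 2903/1000 24257/7200
677/360 10963/4800 1969/720

Derivation:
After step 1:
  8/3 9/2 16/3
  5/4 16/5 7/2
  1 9/4 2
After step 2:
  101/36 157/40 40/9
  487/240 147/50 421/120
  3/2 169/80 31/12
After step 3:
  6307/2160 2823/800 1069/270
  33389/14400 2903/1000 24257/7200
  677/360 10963/4800 1969/720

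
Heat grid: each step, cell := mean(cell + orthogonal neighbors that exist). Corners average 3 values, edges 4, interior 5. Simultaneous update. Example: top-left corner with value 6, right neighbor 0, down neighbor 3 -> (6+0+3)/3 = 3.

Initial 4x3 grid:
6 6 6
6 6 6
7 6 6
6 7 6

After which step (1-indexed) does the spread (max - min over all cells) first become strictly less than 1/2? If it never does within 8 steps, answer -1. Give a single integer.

Step 1: max=20/3, min=6, spread=2/3
Step 2: max=513/80, min=6, spread=33/80
  -> spread < 1/2 first at step 2
Step 3: max=13819/2160, min=6, spread=859/2160
Step 4: max=819203/129600, min=10879/1800, spread=7183/25920
Step 5: max=48995077/7776000, min=654211/108000, spread=378377/1555200
Step 6: max=2925021623/466560000, min=6569789/1080000, spread=3474911/18662400
Step 7: max=175044400357/27993600000, min=592653989/97200000, spread=174402061/1119744000
Step 8: max=10474980566063/1679616000000, min=71295816727/11664000000, spread=1667063659/13436928000

Answer: 2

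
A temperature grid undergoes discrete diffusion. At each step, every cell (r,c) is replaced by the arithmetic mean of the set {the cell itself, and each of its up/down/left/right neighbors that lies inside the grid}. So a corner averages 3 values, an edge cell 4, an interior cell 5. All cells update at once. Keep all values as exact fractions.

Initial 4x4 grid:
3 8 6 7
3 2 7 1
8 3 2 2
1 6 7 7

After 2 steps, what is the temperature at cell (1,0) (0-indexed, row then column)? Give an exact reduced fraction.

Answer: 1021/240

Derivation:
Step 1: cell (1,0) = 4
Step 2: cell (1,0) = 1021/240
Full grid after step 2:
  161/36 1261/240 1201/240 191/36
  1021/240 423/100 473/100 931/240
  339/80 21/5 41/10 1007/240
  13/3 379/80 1157/240 83/18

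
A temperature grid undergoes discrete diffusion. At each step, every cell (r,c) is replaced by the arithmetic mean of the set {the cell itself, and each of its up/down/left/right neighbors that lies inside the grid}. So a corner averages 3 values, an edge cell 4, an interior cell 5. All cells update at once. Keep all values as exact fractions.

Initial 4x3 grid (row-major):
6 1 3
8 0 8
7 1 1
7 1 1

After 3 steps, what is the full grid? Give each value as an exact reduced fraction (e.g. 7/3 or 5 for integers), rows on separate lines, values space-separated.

After step 1:
  5 5/2 4
  21/4 18/5 3
  23/4 2 11/4
  5 5/2 1
After step 2:
  17/4 151/40 19/6
  49/10 327/100 267/80
  9/2 83/25 35/16
  53/12 21/8 25/12
After step 3:
  517/120 8677/2400 2467/720
  423/100 7441/2000 7177/2400
  5141/1200 6361/2000 6557/2400
  277/72 2489/800 331/144

Answer: 517/120 8677/2400 2467/720
423/100 7441/2000 7177/2400
5141/1200 6361/2000 6557/2400
277/72 2489/800 331/144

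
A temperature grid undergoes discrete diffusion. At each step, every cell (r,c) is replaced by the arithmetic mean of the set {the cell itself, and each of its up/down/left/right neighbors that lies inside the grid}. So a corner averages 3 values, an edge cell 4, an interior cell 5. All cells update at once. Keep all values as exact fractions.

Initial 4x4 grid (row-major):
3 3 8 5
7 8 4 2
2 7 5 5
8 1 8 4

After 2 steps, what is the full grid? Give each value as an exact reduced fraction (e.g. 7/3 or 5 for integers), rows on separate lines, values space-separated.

After step 1:
  13/3 11/2 5 5
  5 29/5 27/5 4
  6 23/5 29/5 4
  11/3 6 9/2 17/3
After step 2:
  89/18 619/120 209/40 14/3
  317/60 263/50 26/5 23/5
  289/60 141/25 243/50 73/15
  47/9 563/120 659/120 85/18

Answer: 89/18 619/120 209/40 14/3
317/60 263/50 26/5 23/5
289/60 141/25 243/50 73/15
47/9 563/120 659/120 85/18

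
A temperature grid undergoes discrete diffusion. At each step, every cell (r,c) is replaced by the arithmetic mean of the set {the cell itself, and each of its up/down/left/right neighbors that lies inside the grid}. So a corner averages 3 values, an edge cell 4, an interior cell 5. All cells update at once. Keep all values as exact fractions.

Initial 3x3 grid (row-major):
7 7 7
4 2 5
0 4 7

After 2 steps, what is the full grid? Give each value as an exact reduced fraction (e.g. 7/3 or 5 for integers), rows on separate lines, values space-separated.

Answer: 5 1349/240 52/9
979/240 219/50 1279/240
55/18 313/80 83/18

Derivation:
After step 1:
  6 23/4 19/3
  13/4 22/5 21/4
  8/3 13/4 16/3
After step 2:
  5 1349/240 52/9
  979/240 219/50 1279/240
  55/18 313/80 83/18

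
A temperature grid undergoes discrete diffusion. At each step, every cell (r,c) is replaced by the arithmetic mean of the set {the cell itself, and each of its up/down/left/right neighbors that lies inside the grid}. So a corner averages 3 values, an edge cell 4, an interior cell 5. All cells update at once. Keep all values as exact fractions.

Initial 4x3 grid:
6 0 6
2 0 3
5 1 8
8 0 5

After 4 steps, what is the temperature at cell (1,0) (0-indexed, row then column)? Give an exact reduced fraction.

Answer: 130277/43200

Derivation:
Step 1: cell (1,0) = 13/4
Step 2: cell (1,0) = 667/240
Step 3: cell (1,0) = 4409/1440
Step 4: cell (1,0) = 130277/43200
Full grid after step 4:
  37757/12960 15649/5400 1117/360
  130277/43200 113069/36000 5773/1800
  147409/43200 61207/18000 38521/10800
  23423/6480 320293/86400 48271/12960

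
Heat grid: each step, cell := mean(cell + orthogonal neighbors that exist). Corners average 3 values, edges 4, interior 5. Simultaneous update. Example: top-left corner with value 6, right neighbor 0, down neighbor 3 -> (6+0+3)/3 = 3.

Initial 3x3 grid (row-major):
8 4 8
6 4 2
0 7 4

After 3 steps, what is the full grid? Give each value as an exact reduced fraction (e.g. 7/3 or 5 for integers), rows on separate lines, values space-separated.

After step 1:
  6 6 14/3
  9/2 23/5 9/2
  13/3 15/4 13/3
After step 2:
  11/2 319/60 91/18
  583/120 467/100 181/40
  151/36 1021/240 151/36
After step 3:
  209/40 2311/450 5363/1080
  34601/7200 28349/6000 3689/800
  9581/2160 62327/14400 9341/2160

Answer: 209/40 2311/450 5363/1080
34601/7200 28349/6000 3689/800
9581/2160 62327/14400 9341/2160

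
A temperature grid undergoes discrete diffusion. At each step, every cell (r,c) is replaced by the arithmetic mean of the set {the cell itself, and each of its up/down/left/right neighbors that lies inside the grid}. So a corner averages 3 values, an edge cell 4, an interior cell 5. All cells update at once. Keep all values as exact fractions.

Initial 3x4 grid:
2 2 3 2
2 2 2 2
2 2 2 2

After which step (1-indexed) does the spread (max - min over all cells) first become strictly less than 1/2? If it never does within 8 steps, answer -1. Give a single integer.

Step 1: max=7/3, min=2, spread=1/3
  -> spread < 1/2 first at step 1
Step 2: max=271/120, min=2, spread=31/120
Step 3: max=2371/1080, min=2, spread=211/1080
Step 4: max=232897/108000, min=3647/1800, spread=14077/108000
Step 5: max=2084407/972000, min=219683/108000, spread=5363/48600
Step 6: max=62060809/29160000, min=122869/60000, spread=93859/1166400
Step 7: max=3709474481/1749600000, min=199736467/97200000, spread=4568723/69984000
Step 8: max=221732435629/104976000000, min=6013618889/2916000000, spread=8387449/167961600

Answer: 1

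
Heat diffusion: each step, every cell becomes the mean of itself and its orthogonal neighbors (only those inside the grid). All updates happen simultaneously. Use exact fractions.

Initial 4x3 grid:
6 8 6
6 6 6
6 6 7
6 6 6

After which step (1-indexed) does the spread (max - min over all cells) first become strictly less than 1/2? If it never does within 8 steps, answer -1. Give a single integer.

Answer: 3

Derivation:
Step 1: max=20/3, min=6, spread=2/3
Step 2: max=787/120, min=6, spread=67/120
Step 3: max=874/135, min=1091/180, spread=223/540
  -> spread < 1/2 first at step 3
Step 4: max=415681/64800, min=32953/5400, spread=4049/12960
Step 5: max=24850409/3888000, min=662129/108000, spread=202753/777600
Step 6: max=1484533351/233280000, min=59848999/9720000, spread=385259/1866240
Step 7: max=88818959909/13996800000, min=3601785091/583200000, spread=95044709/559872000
Step 8: max=5315424336031/839808000000, min=24075315341/3888000000, spread=921249779/6718464000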